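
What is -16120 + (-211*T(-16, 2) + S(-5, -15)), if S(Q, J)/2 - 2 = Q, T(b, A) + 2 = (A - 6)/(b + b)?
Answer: -125843/8 ≈ -15730.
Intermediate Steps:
T(b, A) = -2 + (-6 + A)/(2*b) (T(b, A) = -2 + (A - 6)/(b + b) = -2 + (-6 + A)/((2*b)) = -2 + (-6 + A)*(1/(2*b)) = -2 + (-6 + A)/(2*b))
S(Q, J) = 4 + 2*Q
-16120 + (-211*T(-16, 2) + S(-5, -15)) = -16120 + (-211*(-6 + 2 - 4*(-16))/(2*(-16)) + (4 + 2*(-5))) = -16120 + (-211*(-1)*(-6 + 2 + 64)/(2*16) + (4 - 10)) = -16120 + (-211*(-1)*60/(2*16) - 6) = -16120 + (-211*(-15/8) - 6) = -16120 + (3165/8 - 6) = -16120 + 3117/8 = -125843/8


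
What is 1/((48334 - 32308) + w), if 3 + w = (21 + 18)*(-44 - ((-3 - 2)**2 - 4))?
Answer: 1/13488 ≈ 7.4140e-5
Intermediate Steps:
w = -2538 (w = -3 + (21 + 18)*(-44 - ((-3 - 2)**2 - 4)) = -3 + 39*(-44 - ((-5)**2 - 4)) = -3 + 39*(-44 - (25 - 4)) = -3 + 39*(-44 - 1*21) = -3 + 39*(-44 - 21) = -3 + 39*(-65) = -3 - 2535 = -2538)
1/((48334 - 32308) + w) = 1/((48334 - 32308) - 2538) = 1/(16026 - 2538) = 1/13488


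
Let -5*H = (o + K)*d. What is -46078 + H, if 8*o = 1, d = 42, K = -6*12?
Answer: -181897/4 ≈ -45474.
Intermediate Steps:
K = -72
o = ⅛ (o = (⅛)*1 = ⅛ ≈ 0.12500)
H = 2415/4 (H = -(⅛ - 72)*42/5 = -(-115)*42/8 = -⅕*(-12075/4) = 2415/4 ≈ 603.75)
-46078 + H = -46078 + 2415/4 = -181897/4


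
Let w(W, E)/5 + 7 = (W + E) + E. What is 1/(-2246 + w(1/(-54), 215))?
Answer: -54/7079 ≈ -0.0076282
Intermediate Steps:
w(W, E) = -35 + 5*W + 10*E (w(W, E) = -35 + 5*((W + E) + E) = -35 + 5*((E + W) + E) = -35 + 5*(W + 2*E) = -35 + (5*W + 10*E) = -35 + 5*W + 10*E)
1/(-2246 + w(1/(-54), 215)) = 1/(-2246 + (-35 + 5/(-54) + 10*215)) = 1/(-2246 + (-35 + 5*(-1/54) + 2150)) = 1/(-2246 + (-35 - 5/54 + 2150)) = 1/(-2246 + 114205/54) = 1/(-7079/54) = -54/7079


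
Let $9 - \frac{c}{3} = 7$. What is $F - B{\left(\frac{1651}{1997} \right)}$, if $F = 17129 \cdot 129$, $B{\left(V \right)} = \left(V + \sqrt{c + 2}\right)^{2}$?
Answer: $\frac{8812033564896}{3988009} - \frac{6604 \sqrt{2}}{1997} \approx 2.2096 \cdot 10^{6}$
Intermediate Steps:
$c = 6$ ($c = 27 - 21 = 6$)
$B{\left(V \right)} = \left(V + 2 \sqrt{2}\right)^{2}$ ($B{\left(V \right)} = \left(V + \sqrt{6 + 2}\right)^{2} = \left(V + \sqrt{8}\right)^{2} = \left(V + 2 \sqrt{2}\right)^{2}$)
$F = 2209641$
$F - B{\left(\frac{1651}{1997} \right)} = 2209641 - \left(\frac{1651}{1997} + 2 \sqrt{2}\right)^{2}$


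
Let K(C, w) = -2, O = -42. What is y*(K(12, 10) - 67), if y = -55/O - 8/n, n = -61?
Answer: -84893/854 ≈ -99.406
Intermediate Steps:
y = 3691/2562 (y = -55/(-42) - 8/(-61) = -55*(-1/42) - 8*(-1/61) = 55/42 + 8/61 = 3691/2562 ≈ 1.4407)
y*(K(12, 10) - 67) = 3691*(-2 - 67)/2562 = (3691/2562)*(-69) = -84893/854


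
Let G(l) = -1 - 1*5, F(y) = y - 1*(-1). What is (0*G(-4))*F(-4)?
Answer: 0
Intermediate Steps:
F(y) = 1 + y (F(y) = y + 1 = 1 + y)
G(l) = -6 (G(l) = -1 - 5 = -6)
(0*G(-4))*F(-4) = (0*(-6))*(1 - 4) = 0*(-3) = 0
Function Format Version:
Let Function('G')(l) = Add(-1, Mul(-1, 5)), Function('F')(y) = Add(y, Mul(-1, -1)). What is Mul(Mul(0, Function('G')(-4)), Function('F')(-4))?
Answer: 0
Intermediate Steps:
Function('F')(y) = Add(1, y) (Function('F')(y) = Add(y, 1) = Add(1, y))
Function('G')(l) = -6 (Function('G')(l) = Add(-1, -5) = -6)
Mul(Mul(0, Function('G')(-4)), Function('F')(-4)) = Mul(Mul(0, -6), Add(1, -4)) = Mul(0, -3) = 0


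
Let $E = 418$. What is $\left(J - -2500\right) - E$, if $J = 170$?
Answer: $2252$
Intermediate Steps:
$\left(J - -2500\right) - E = \left(170 - -2500\right) - 418 = \left(170 + 2500\right) - 418 = 2670 - 418 = 2252$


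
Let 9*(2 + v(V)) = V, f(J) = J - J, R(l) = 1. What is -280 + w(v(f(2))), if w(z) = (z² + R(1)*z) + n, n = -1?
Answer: -279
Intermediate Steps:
f(J) = 0
v(V) = -2 + V/9
w(z) = -1 + z + z² (w(z) = (z² + 1*z) - 1 = (z² + z) - 1 = (z + z²) - 1 = -1 + z + z²)
-280 + w(v(f(2))) = -280 + (-1 + (-2 + (⅑)*0) + (-2 + (⅑)*0)²) = -280 + (-1 + (-2 + 0) + (-2 + 0)²) = -280 + (-1 - 2 + (-2)²) = -280 + (-1 - 2 + 4) = -280 + 1 = -279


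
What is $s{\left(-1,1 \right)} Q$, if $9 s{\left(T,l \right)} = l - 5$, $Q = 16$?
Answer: $- \frac{64}{9} \approx -7.1111$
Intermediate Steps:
$s{\left(T,l \right)} = - \frac{5}{9} + \frac{l}{9}$ ($s{\left(T,l \right)} = \frac{l - 5}{9} = \frac{-5 + l}{9} = - \frac{5}{9} + \frac{l}{9}$)
$s{\left(-1,1 \right)} Q = \left(- \frac{5}{9} + \frac{1}{9} \cdot 1\right) 16 = \left(- \frac{5}{9} + \frac{1}{9}\right) 16 = \left(- \frac{4}{9}\right) 16 = - \frac{64}{9}$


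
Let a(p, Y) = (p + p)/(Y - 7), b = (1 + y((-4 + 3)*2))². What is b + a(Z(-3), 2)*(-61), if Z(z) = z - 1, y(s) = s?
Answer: -483/5 ≈ -96.600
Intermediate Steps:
Z(z) = -1 + z
b = 1 (b = (1 + (-4 + 3)*2)² = (1 - 1*2)² = (1 - 2)² = (-1)² = 1)
a(p, Y) = 2*p/(-7 + Y) (a(p, Y) = (2*p)/(-7 + Y) = 2*p/(-7 + Y))
b + a(Z(-3), 2)*(-61) = 1 + (2*(-1 - 3)/(-7 + 2))*(-61) = 1 + (2*(-4)/(-5))*(-61) = 1 + (2*(-4)*(-⅕))*(-61) = 1 + (8/5)*(-61) = 1 - 488/5 = -483/5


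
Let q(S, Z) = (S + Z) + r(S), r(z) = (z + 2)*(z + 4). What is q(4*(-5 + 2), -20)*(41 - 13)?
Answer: 1344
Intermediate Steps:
r(z) = (2 + z)*(4 + z)
q(S, Z) = 8 + Z + S**2 + 7*S (q(S, Z) = (S + Z) + (8 + S**2 + 6*S) = 8 + Z + S**2 + 7*S)
q(4*(-5 + 2), -20)*(41 - 13) = (8 - 20 + (4*(-5 + 2))**2 + 7*(4*(-5 + 2)))*(41 - 13) = (8 - 20 + (4*(-3))**2 + 7*(4*(-3)))*28 = (8 - 20 + (-12)**2 + 7*(-12))*28 = (8 - 20 + 144 - 84)*28 = 48*28 = 1344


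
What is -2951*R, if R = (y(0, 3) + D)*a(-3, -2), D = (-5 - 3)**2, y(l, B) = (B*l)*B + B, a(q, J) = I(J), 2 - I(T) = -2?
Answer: -790868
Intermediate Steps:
I(T) = 4 (I(T) = 2 - 1*(-2) = 2 + 2 = 4)
a(q, J) = 4
y(l, B) = B + l*B**2 (y(l, B) = l*B**2 + B = B + l*B**2)
D = 64 (D = (-8)**2 = 64)
R = 268 (R = (3*(1 + 3*0) + 64)*4 = (3*(1 + 0) + 64)*4 = (3*1 + 64)*4 = (3 + 64)*4 = 67*4 = 268)
-2951*R = -2951*268 = -790868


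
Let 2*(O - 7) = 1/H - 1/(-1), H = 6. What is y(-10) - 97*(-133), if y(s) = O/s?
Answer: 1548029/120 ≈ 12900.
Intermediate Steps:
O = 91/12 (O = 7 + (1/6 - 1/(-1))/2 = 7 + (1*(⅙) - 1*(-1))/2 = 7 + (⅙ + 1)/2 = 7 + (½)*(7/6) = 7 + 7/12 = 91/12 ≈ 7.5833)
y(s) = 91/(12*s)
y(-10) - 97*(-133) = (91/12)/(-10) - 97*(-133) = (91/12)*(-⅒) + 12901 = -91/120 + 12901 = 1548029/120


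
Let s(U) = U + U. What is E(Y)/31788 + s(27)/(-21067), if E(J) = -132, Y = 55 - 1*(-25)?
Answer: -374783/55806483 ≈ -0.0067158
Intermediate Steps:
s(U) = 2*U
Y = 80 (Y = 55 + 25 = 80)
E(Y)/31788 + s(27)/(-21067) = -132/31788 + (2*27)/(-21067) = -132*1/31788 + 54*(-1/21067) = -11/2649 - 54/21067 = -374783/55806483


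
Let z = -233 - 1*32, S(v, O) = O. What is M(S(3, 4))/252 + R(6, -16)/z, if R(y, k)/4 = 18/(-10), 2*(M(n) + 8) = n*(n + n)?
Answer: 4918/83475 ≈ 0.058916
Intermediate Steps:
M(n) = -8 + n² (M(n) = -8 + (n*(n + n))/2 = -8 + (n*(2*n))/2 = -8 + (2*n²)/2 = -8 + n²)
R(y, k) = -36/5 (R(y, k) = 4*(18/(-10)) = 4*(18*(-⅒)) = 4*(-9/5) = -36/5)
z = -265 (z = -233 - 32 = -265)
M(S(3, 4))/252 + R(6, -16)/z = (-8 + 4²)/252 - 36/5/(-265) = (-8 + 16)*(1/252) - 36/5*(-1/265) = 8*(1/252) + 36/1325 = 2/63 + 36/1325 = 4918/83475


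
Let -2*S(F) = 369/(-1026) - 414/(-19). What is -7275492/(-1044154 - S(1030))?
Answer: 1658812176/238064669 ≈ 6.9679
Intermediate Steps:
S(F) = -2443/228 (S(F) = -(369/(-1026) - 414/(-19))/2 = -(369*(-1/1026) - 414*(-1/19))/2 = -(-41/114 + 414/19)/2 = -½*2443/114 = -2443/228)
-7275492/(-1044154 - S(1030)) = -7275492/(-1044154 - 1*(-2443/228)) = -7275492/(-1044154 + 2443/228) = -7275492/(-238064669/228) = -7275492*(-228/238064669) = 1658812176/238064669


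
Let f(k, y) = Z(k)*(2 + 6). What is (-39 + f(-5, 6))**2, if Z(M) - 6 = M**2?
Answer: 43681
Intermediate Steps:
Z(M) = 6 + M**2
f(k, y) = 48 + 8*k**2 (f(k, y) = (6 + k**2)*(2 + 6) = (6 + k**2)*8 = 48 + 8*k**2)
(-39 + f(-5, 6))**2 = (-39 + (48 + 8*(-5)**2))**2 = (-39 + (48 + 8*25))**2 = (-39 + (48 + 200))**2 = (-39 + 248)**2 = 209**2 = 43681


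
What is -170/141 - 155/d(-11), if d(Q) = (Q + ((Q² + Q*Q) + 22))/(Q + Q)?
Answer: 39800/3243 ≈ 12.273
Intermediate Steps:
d(Q) = (22 + Q + 2*Q²)/(2*Q) (d(Q) = (Q + ((Q² + Q²) + 22))/((2*Q)) = (Q + (2*Q² + 22))*(1/(2*Q)) = (Q + (22 + 2*Q²))*(1/(2*Q)) = (22 + Q + 2*Q²)*(1/(2*Q)) = (22 + Q + 2*Q²)/(2*Q))
-170/141 - 155/d(-11) = -170/141 - 155/(½ - 11 + 11/(-11)) = -170*1/141 - 155/(½ - 11 + 11*(-1/11)) = -170/141 - 155/(½ - 11 - 1) = -170/141 - 155/(-23/2) = -170/141 - 155*(-2/23) = -170/141 + 310/23 = 39800/3243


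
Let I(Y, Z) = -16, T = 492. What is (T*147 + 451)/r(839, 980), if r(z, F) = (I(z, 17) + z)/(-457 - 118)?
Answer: -41845625/823 ≈ -50845.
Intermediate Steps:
r(z, F) = 16/575 - z/575 (r(z, F) = (-16 + z)/(-457 - 118) = (-16 + z)/(-575) = (-16 + z)*(-1/575) = 16/575 - z/575)
(T*147 + 451)/r(839, 980) = (492*147 + 451)/(16/575 - 1/575*839) = (72324 + 451)/(16/575 - 839/575) = 72775/(-823/575) = 72775*(-575/823) = -41845625/823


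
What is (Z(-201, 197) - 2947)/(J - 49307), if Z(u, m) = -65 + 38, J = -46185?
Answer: 1487/47746 ≈ 0.031144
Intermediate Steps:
Z(u, m) = -27
(Z(-201, 197) - 2947)/(J - 49307) = (-27 - 2947)/(-46185 - 49307) = -2974/(-95492) = -2974*(-1/95492) = 1487/47746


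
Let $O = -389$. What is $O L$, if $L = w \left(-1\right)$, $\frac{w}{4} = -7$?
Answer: $-10892$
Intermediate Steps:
$w = -28$ ($w = 4 \left(-7\right) = -28$)
$L = 28$ ($L = \left(-28\right) \left(-1\right) = 28$)
$O L = \left(-389\right) 28 = -10892$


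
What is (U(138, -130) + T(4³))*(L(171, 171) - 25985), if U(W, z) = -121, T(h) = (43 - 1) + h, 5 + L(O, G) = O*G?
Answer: -48765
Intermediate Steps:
L(O, G) = -5 + G*O (L(O, G) = -5 + O*G = -5 + G*O)
T(h) = 42 + h
(U(138, -130) + T(4³))*(L(171, 171) - 25985) = (-121 + (42 + 4³))*((-5 + 171*171) - 25985) = (-121 + (42 + 64))*((-5 + 29241) - 25985) = (-121 + 106)*(29236 - 25985) = -15*3251 = -48765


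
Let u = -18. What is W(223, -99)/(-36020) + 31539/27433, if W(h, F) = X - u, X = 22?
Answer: 56746873/49406833 ≈ 1.1486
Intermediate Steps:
W(h, F) = 40 (W(h, F) = 22 - 1*(-18) = 22 + 18 = 40)
W(223, -99)/(-36020) + 31539/27433 = 40/(-36020) + 31539/27433 = 40*(-1/36020) + 31539*(1/27433) = -2/1801 + 31539/27433 = 56746873/49406833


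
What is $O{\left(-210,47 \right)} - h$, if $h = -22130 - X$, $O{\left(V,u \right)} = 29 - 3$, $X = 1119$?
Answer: $23275$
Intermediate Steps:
$O{\left(V,u \right)} = 26$ ($O{\left(V,u \right)} = 29 - 3 = 26$)
$h = -23249$ ($h = -22130 - 1119 = -23249$)
$O{\left(-210,47 \right)} - h = 26 - -23249 = 26 + 23249 = 23275$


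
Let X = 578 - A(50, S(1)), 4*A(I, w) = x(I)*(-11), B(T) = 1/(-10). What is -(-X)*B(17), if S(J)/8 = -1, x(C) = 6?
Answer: -1189/20 ≈ -59.450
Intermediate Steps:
B(T) = -1/10
S(J) = -8 (S(J) = 8*(-1) = -8)
A(I, w) = -33/2 (A(I, w) = (6*(-11))/4 = (1/4)*(-66) = -33/2)
X = 1189/2 (X = 578 - 1*(-33/2) = 578 + 33/2 = 1189/2 ≈ 594.50)
-(-X)*B(17) = -(-1*1189/2)*(-1)/10 = -(-1189)*(-1)/(2*10) = -1*1189/20 = -1189/20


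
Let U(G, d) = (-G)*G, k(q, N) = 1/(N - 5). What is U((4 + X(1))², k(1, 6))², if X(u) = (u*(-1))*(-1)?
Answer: 390625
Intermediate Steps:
k(q, N) = 1/(-5 + N)
X(u) = u (X(u) = -u*(-1) = u)
U(G, d) = -G²
U((4 + X(1))², k(1, 6))² = (-((4 + 1)²)²)² = (-(5²)²)² = (-1*25²)² = (-1*625)² = (-625)² = 390625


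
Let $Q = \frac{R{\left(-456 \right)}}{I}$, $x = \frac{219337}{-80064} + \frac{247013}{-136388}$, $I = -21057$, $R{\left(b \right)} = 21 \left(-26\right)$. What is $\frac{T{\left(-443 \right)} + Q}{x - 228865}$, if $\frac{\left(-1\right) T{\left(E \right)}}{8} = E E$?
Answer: $\frac{30083345253420294528}{4385475736939935523} \approx 6.8598$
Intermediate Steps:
$T{\left(E \right)} = - 8 E^{2}$ ($T{\left(E \right)} = - 8 E E = - 8 E^{2}$)
$R{\left(b \right)} = -546$
$x = - \frac{12422945897}{2729942208}$ ($x = 219337 \left(- \frac{1}{80064}\right) + 247013 \left(- \frac{1}{136388}\right) = - \frac{219337}{80064} - \frac{247013}{136388} = - \frac{12422945897}{2729942208} \approx -4.5506$)
$Q = \frac{182}{7019}$ ($Q = - \frac{546}{-21057} = \left(-546\right) \left(- \frac{1}{21057}\right) = \frac{182}{7019} \approx 0.02593$)
$\frac{T{\left(-443 \right)} + Q}{x - 228865} = \frac{- 8 \left(-443\right)^{2} + \frac{182}{7019}}{- \frac{12422945897}{2729942208} - 228865} = \frac{\left(-8\right) 196249 + \frac{182}{7019}}{- \frac{624800646379817}{2729942208}} = \left(-1569992 + \frac{182}{7019}\right) \left(- \frac{2729942208}{624800646379817}\right) = \left(- \frac{11019773666}{7019}\right) \left(- \frac{2729942208}{624800646379817}\right) = \frac{30083345253420294528}{4385475736939935523}$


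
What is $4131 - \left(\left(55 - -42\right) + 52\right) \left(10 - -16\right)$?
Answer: $257$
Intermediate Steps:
$4131 - \left(\left(55 - -42\right) + 52\right) \left(10 - -16\right) = 4131 - \left(\left(55 + 42\right) + 52\right) \left(10 + 16\right) = 4131 - \left(97 + 52\right) 26 = 4131 - 149 \cdot 26 = 4131 - 3874 = 257$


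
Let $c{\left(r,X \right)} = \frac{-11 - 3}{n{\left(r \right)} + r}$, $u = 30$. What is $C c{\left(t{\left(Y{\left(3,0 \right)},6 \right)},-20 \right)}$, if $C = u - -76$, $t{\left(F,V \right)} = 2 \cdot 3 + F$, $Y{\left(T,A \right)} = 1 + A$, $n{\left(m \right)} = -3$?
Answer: $-371$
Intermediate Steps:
$t{\left(F,V \right)} = 6 + F$
$C = 106$ ($C = 30 - -76 = 30 + 76 = 106$)
$c{\left(r,X \right)} = - \frac{14}{-3 + r}$ ($c{\left(r,X \right)} = \frac{-11 - 3}{-3 + r} = - \frac{14}{-3 + r}$)
$C c{\left(t{\left(Y{\left(3,0 \right)},6 \right)},-20 \right)} = 106 \left(- \frac{14}{-3 + \left(6 + \left(1 + 0\right)\right)}\right) = 106 \left(- \frac{14}{-3 + \left(6 + 1\right)}\right) = 106 \left(- \frac{14}{-3 + 7}\right) = 106 \left(- \frac{14}{4}\right) = 106 \left(\left(-14\right) \frac{1}{4}\right) = 106 \left(- \frac{7}{2}\right) = -371$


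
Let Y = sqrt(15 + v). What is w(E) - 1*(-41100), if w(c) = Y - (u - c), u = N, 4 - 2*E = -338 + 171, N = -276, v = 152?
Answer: 82923/2 + sqrt(167) ≈ 41474.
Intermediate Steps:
Y = sqrt(167) (Y = sqrt(15 + 152) = sqrt(167) ≈ 12.923)
E = 171/2 (E = 2 - (-338 + 171)/2 = 2 - 1/2*(-167) = 2 + 167/2 = 171/2 ≈ 85.500)
u = -276
w(c) = 276 + c + sqrt(167) (w(c) = sqrt(167) - (-276 - c) = sqrt(167) + (276 + c) = 276 + c + sqrt(167))
w(E) - 1*(-41100) = (276 + 171/2 + sqrt(167)) - 1*(-41100) = (723/2 + sqrt(167)) + 41100 = 82923/2 + sqrt(167)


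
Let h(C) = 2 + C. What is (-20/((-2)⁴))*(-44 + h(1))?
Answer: 205/4 ≈ 51.250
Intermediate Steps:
(-20/((-2)⁴))*(-44 + h(1)) = (-20/((-2)⁴))*(-44 + (2 + 1)) = (-20/16)*(-44 + 3) = -20*1/16*(-41) = -5/4*(-41) = 205/4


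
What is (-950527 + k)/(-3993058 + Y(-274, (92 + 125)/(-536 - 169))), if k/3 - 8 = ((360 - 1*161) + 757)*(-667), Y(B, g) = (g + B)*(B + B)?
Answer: 2018738595/2709129814 ≈ 0.74516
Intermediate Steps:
Y(B, g) = 2*B*(B + g) (Y(B, g) = (B + g)*(2*B) = 2*B*(B + g))
k = -1912932 (k = 24 + 3*(((360 - 1*161) + 757)*(-667)) = 24 + 3*(((360 - 161) + 757)*(-667)) = 24 + 3*((199 + 757)*(-667)) = 24 + 3*(956*(-667)) = 24 + 3*(-637652) = 24 - 1912956 = -1912932)
(-950527 + k)/(-3993058 + Y(-274, (92 + 125)/(-536 - 169))) = (-950527 - 1912932)/(-3993058 + 2*(-274)*(-274 + (92 + 125)/(-536 - 169))) = -2863459/(-3993058 + 2*(-274)*(-274 + 217/(-705))) = -2863459/(-3993058 + 2*(-274)*(-274 + 217*(-1/705))) = -2863459/(-3993058 + 2*(-274)*(-274 - 217/705)) = -2863459/(-3993058 + 2*(-274)*(-193387/705)) = -2863459/(-3993058 + 105976076/705) = -2863459/(-2709129814/705) = -2863459*(-705/2709129814) = 2018738595/2709129814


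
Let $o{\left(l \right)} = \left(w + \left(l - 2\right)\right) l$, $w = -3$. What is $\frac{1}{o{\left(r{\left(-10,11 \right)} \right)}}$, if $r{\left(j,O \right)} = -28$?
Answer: $\frac{1}{924} \approx 0.0010823$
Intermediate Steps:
$o{\left(l \right)} = l \left(-5 + l\right)$ ($o{\left(l \right)} = \left(-3 + \left(l - 2\right)\right) l = \left(-3 + \left(-2 + l\right)\right) l = \left(-5 + l\right) l = l \left(-5 + l\right)$)
$\frac{1}{o{\left(r{\left(-10,11 \right)} \right)}} = \frac{1}{\left(-28\right) \left(-5 - 28\right)} = \frac{1}{\left(-28\right) \left(-33\right)} = \frac{1}{924}$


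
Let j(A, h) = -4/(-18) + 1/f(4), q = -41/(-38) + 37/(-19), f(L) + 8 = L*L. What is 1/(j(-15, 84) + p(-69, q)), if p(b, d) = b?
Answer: -72/4943 ≈ -0.014566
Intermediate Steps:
f(L) = -8 + L² (f(L) = -8 + L*L = -8 + L²)
q = -33/38 (q = -41*(-1/38) + 37*(-1/19) = 41/38 - 37/19 = -33/38 ≈ -0.86842)
j(A, h) = 25/72 (j(A, h) = -4/(-18) + 1/(-8 + 4²) = -4*(-1/18) + 1/(-8 + 16) = 2/9 + 1/8 = 2/9 + 1*(⅛) = 2/9 + ⅛ = 25/72)
1/(j(-15, 84) + p(-69, q)) = 1/(25/72 - 69) = 1/(-4943/72) = -72/4943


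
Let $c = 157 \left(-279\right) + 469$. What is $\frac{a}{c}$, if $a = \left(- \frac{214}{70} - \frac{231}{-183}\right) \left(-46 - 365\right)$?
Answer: $- \frac{787476}{46259045} \approx -0.017023$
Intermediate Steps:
$c = -43334$ ($c = -43803 + 469 = -43334$)
$a = \frac{1574952}{2135}$ ($a = \left(\left(-214\right) \frac{1}{70} - - \frac{77}{61}\right) \left(-411\right) = \left(- \frac{107}{35} + \frac{77}{61}\right) \left(-411\right) = \left(- \frac{3832}{2135}\right) \left(-411\right) = \frac{1574952}{2135} \approx 737.68$)
$\frac{a}{c} = \frac{1574952}{2135 \left(-43334\right)} = \frac{1574952}{2135} \left(- \frac{1}{43334}\right) = - \frac{787476}{46259045}$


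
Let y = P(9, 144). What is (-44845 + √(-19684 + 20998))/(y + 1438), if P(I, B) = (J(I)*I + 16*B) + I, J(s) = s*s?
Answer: -8969/896 + 3*√146/4480 ≈ -10.002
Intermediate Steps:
J(s) = s²
P(I, B) = I + I³ + 16*B (P(I, B) = (I²*I + 16*B) + I = (I³ + 16*B) + I = I + I³ + 16*B)
y = 3042 (y = 9 + 9³ + 16*144 = 9 + 729 + 2304 = 3042)
(-44845 + √(-19684 + 20998))/(y + 1438) = (-44845 + √(-19684 + 20998))/(3042 + 1438) = (-44845 + √1314)/4480 = (-44845 + 3*√146)*(1/4480) = -8969/896 + 3*√146/4480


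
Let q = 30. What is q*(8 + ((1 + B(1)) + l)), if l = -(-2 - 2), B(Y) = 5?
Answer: 540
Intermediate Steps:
l = 4 (l = -1*(-4) = 4)
q*(8 + ((1 + B(1)) + l)) = 30*(8 + ((1 + 5) + 4)) = 30*(8 + (6 + 4)) = 30*(8 + 10) = 30*18 = 540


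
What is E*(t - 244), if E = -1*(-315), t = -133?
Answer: -118755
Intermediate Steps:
E = 315
E*(t - 244) = 315*(-133 - 244) = 315*(-377) = -118755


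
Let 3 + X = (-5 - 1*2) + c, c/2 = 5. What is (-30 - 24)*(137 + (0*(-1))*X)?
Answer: -7398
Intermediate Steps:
c = 10 (c = 2*5 = 10)
X = 0 (X = -3 + ((-5 - 1*2) + 10) = -3 + ((-5 - 2) + 10) = -3 + (-7 + 10) = -3 + 3 = 0)
(-30 - 24)*(137 + (0*(-1))*X) = (-30 - 24)*(137 + (0*(-1))*0) = -54*(137 + 0*0) = -54*(137 + 0) = -54*137 = -7398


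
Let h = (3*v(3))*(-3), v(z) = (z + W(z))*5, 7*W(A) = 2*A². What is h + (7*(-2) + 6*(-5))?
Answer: -2063/7 ≈ -294.71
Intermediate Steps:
W(A) = 2*A²/7 (W(A) = (2*A²)/7 = 2*A²/7)
v(z) = 5*z + 10*z²/7 (v(z) = (z + 2*z²/7)*5 = 5*z + 10*z²/7)
h = -1755/7 (h = (3*((5/7)*3*(7 + 2*3)))*(-3) = (3*((5/7)*3*(7 + 6)))*(-3) = (3*((5/7)*3*13))*(-3) = (3*(195/7))*(-3) = (585/7)*(-3) = -1755/7 ≈ -250.71)
h + (7*(-2) + 6*(-5)) = -1755/7 + (7*(-2) + 6*(-5)) = -1755/7 + (-14 - 30) = -1755/7 - 44 = -2063/7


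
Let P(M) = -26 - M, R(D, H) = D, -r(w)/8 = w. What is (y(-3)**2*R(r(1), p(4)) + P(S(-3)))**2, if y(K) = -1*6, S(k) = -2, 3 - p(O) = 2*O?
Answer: 97344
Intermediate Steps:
p(O) = 3 - 2*O
y(K) = -6
r(w) = -8*w
(y(-3)**2*R(r(1), p(4)) + P(S(-3)))**2 = ((-6)**2*(-8*1) + (-26 - 1*(-2)))**2 = (36*(-8) + (-26 + 2))**2 = (-288 - 24)**2 = (-312)**2 = 97344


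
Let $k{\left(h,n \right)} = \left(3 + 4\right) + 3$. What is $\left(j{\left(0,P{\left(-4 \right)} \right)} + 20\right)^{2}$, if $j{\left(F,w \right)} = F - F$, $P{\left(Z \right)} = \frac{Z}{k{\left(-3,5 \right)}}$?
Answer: $400$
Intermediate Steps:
$k{\left(h,n \right)} = 10$ ($k{\left(h,n \right)} = 7 + 3 = 10$)
$P{\left(Z \right)} = \frac{Z}{10}$
$j{\left(F,w \right)} = 0$
$\left(j{\left(0,P{\left(-4 \right)} \right)} + 20\right)^{2} = \left(0 + 20\right)^{2} = 20^{2} = 400$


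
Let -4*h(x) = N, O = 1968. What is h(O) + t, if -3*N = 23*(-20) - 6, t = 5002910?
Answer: 30017227/6 ≈ 5.0029e+6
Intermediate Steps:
N = 466/3 (N = -(23*(-20) - 6)/3 = -(-460 - 6)/3 = -⅓*(-466) = 466/3 ≈ 155.33)
h(x) = -233/6 (h(x) = -¼*466/3 = -233/6)
h(O) + t = -233/6 + 5002910 = 30017227/6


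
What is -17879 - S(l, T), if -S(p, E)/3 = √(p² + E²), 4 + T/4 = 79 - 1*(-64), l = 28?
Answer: -17879 + 12*√19370 ≈ -16209.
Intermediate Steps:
T = 556 (T = -16 + 4*(79 - 1*(-64)) = -16 + 4*(79 + 64) = -16 + 4*143 = -16 + 572 = 556)
S(p, E) = -3*√(E² + p²) (S(p, E) = -3*√(p² + E²) = -3*√(E² + p²))
-17879 - S(l, T) = -17879 - (-3)*√(556² + 28²) = -17879 - (-3)*√(309136 + 784) = -17879 - (-3)*√309920 = -17879 - (-3)*4*√19370 = -17879 - (-12)*√19370 = -17879 + 12*√19370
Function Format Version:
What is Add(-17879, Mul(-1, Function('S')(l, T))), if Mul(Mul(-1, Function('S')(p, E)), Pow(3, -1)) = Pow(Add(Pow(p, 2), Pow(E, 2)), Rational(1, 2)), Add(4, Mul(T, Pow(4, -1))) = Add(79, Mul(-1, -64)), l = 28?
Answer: Add(-17879, Mul(12, Pow(19370, Rational(1, 2)))) ≈ -16209.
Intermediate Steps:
T = 556 (T = Add(-16, Mul(4, Add(79, Mul(-1, -64)))) = Add(-16, Mul(4, Add(79, 64))) = Add(-16, Mul(4, 143)) = Add(-16, 572) = 556)
Function('S')(p, E) = Mul(-3, Pow(Add(Pow(E, 2), Pow(p, 2)), Rational(1, 2))) (Function('S')(p, E) = Mul(-3, Pow(Add(Pow(p, 2), Pow(E, 2)), Rational(1, 2))) = Mul(-3, Pow(Add(Pow(E, 2), Pow(p, 2)), Rational(1, 2))))
Add(-17879, Mul(-1, Function('S')(l, T))) = Add(-17879, Mul(-1, Mul(-3, Pow(Add(Pow(556, 2), Pow(28, 2)), Rational(1, 2))))) = Add(-17879, Mul(-1, Mul(-3, Pow(Add(309136, 784), Rational(1, 2))))) = Add(-17879, Mul(-1, Mul(-3, Pow(309920, Rational(1, 2))))) = Add(-17879, Mul(-1, Mul(-3, Mul(4, Pow(19370, Rational(1, 2)))))) = Add(-17879, Mul(-1, Mul(-12, Pow(19370, Rational(1, 2))))) = Add(-17879, Mul(12, Pow(19370, Rational(1, 2))))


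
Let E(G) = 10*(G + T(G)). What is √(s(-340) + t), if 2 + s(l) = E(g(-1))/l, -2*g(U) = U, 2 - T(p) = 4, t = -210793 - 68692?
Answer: I*√323086921/34 ≈ 528.67*I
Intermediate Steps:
t = -279485
T(p) = -2 (T(p) = 2 - 1*4 = 2 - 4 = -2)
g(U) = -U/2
E(G) = -20 + 10*G (E(G) = 10*(G - 2) = 10*(-2 + G) = -20 + 10*G)
s(l) = -2 - 15/l (s(l) = -2 + (-20 + 10*(-½*(-1)))/l = -2 + (-20 + 10*(½))/l = -2 + (-20 + 5)/l = -2 - 15/l)
√(s(-340) + t) = √((-2 - 15/(-340)) - 279485) = √((-2 - 15*(-1/340)) - 279485) = √((-2 + 3/68) - 279485) = √(-133/68 - 279485) = √(-19005113/68) = I*√323086921/34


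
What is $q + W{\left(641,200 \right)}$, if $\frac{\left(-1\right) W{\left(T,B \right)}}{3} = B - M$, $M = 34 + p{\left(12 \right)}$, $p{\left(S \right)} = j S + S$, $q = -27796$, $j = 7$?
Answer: $-28006$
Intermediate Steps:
$p{\left(S \right)} = 8 S$ ($p{\left(S \right)} = 7 S + S = 8 S$)
$M = 130$ ($M = 34 + 8 \cdot 12 = 34 + 96 = 130$)
$W{\left(T,B \right)} = 390 - 3 B$ ($W{\left(T,B \right)} = - 3 \left(B - 130\right) = - 3 \left(-130 + B\right) = 390 - 3 B$)
$q + W{\left(641,200 \right)} = -27796 + \left(390 - 600\right) = -27796 - 210 = -28006$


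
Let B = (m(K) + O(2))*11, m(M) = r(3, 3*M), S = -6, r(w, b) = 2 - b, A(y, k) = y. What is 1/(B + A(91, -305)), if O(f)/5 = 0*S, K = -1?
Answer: 1/146 ≈ 0.0068493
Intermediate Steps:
m(M) = 2 - 3*M
O(f) = 0 (O(f) = 5*(0*(-6)) = 5*0 = 0)
B = 55 (B = ((2 - 3*(-1)) + 0)*11 = ((2 + 3) + 0)*11 = (5 + 0)*11 = 5*11 = 55)
1/(B + A(91, -305)) = 1/(55 + 91) = 1/146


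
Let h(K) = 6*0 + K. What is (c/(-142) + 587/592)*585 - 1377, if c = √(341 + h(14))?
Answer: -471789/592 - 585*√355/142 ≈ -874.56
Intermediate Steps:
h(K) = K (h(K) = 0 + K = K)
c = √355 (c = √(341 + 14) = √355 ≈ 18.841)
(c/(-142) + 587/592)*585 - 1377 = (√355/(-142) + 587/592)*585 - 1377 = (√355*(-1/142) + 587*(1/592))*585 - 1377 = (-√355/142 + 587/592)*585 - 1377 = (587/592 - √355/142)*585 - 1377 = (343395/592 - 585*√355/142) - 1377 = -471789/592 - 585*√355/142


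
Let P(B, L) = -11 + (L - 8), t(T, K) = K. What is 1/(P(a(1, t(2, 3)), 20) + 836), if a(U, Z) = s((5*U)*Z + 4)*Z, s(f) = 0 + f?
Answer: 1/837 ≈ 0.0011947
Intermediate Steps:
s(f) = f
a(U, Z) = Z*(4 + 5*U*Z) (a(U, Z) = ((5*U)*Z + 4)*Z = (5*U*Z + 4)*Z = (4 + 5*U*Z)*Z = Z*(4 + 5*U*Z))
P(B, L) = -19 + L (P(B, L) = -11 + (-8 + L) = -19 + L)
1/(P(a(1, t(2, 3)), 20) + 836) = 1/((-19 + 20) + 836) = 1/(1 + 836) = 1/837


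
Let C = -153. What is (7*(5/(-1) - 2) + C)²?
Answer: 40804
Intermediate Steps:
(7*(5/(-1) - 2) + C)² = (7*(5/(-1) - 2) - 153)² = (7*(5*(-1) - 2) - 153)² = (7*(-5 - 2) - 153)² = (7*(-7) - 153)² = (-49 - 153)² = (-202)² = 40804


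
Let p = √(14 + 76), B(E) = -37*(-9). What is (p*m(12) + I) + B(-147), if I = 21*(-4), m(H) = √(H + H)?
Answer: 249 + 12*√15 ≈ 295.48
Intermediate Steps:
B(E) = 333
p = 3*√10 (p = √90 = 3*√10 ≈ 9.4868)
m(H) = √2*√H (m(H) = √(2*H) = √2*√H)
I = -84
(p*m(12) + I) + B(-147) = ((3*√10)*(√2*√12) - 84) + 333 = ((3*√10)*(√2*(2*√3)) - 84) + 333 = ((3*√10)*(2*√6) - 84) + 333 = (12*√15 - 84) + 333 = (-84 + 12*√15) + 333 = 249 + 12*√15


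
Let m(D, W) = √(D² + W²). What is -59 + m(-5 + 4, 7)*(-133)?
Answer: -59 - 665*√2 ≈ -999.45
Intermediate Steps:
-59 + m(-5 + 4, 7)*(-133) = -59 + √((-5 + 4)² + 7²)*(-133) = -59 + √((-1)² + 49)*(-133) = -59 + √(1 + 49)*(-133) = -59 + √50*(-133) = -59 + (5*√2)*(-133) = -59 - 665*√2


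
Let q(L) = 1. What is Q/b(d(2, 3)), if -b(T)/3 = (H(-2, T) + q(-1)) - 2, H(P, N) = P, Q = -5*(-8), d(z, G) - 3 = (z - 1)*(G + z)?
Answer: 40/9 ≈ 4.4444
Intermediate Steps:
d(z, G) = 3 + (-1 + z)*(G + z) (d(z, G) = 3 + (z - 1)*(G + z) = 3 + (-1 + z)*(G + z))
Q = 40
b(T) = 9 (b(T) = -3*((-2 + 1) - 2) = -3*(-1 - 2) = -3*(-3) = 9)
Q/b(d(2, 3)) = 40/9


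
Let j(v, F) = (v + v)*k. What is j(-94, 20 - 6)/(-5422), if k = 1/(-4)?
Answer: -47/5422 ≈ -0.0086684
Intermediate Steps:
k = -¼ (k = 1*(-¼) = -¼ ≈ -0.25000)
j(v, F) = -v/2 (j(v, F) = (v + v)*(-¼) = (2*v)*(-¼) = -v/2)
j(-94, 20 - 6)/(-5422) = -½*(-94)/(-5422) = 47*(-1/5422) = -47/5422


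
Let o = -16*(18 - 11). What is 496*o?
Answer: -55552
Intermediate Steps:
o = -112 (o = -16*7 = -112)
496*o = 496*(-112) = -55552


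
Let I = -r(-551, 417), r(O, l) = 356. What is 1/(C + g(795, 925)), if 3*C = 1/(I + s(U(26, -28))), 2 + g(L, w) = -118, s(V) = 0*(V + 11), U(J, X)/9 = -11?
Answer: -1068/128161 ≈ -0.0083333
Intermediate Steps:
U(J, X) = -99 (U(J, X) = 9*(-11) = -99)
I = -356 (I = -1*356 = -356)
s(V) = 0 (s(V) = 0*(11 + V) = 0)
g(L, w) = -120 (g(L, w) = -2 - 118 = -120)
C = -1/1068 (C = 1/(3*(-356 + 0)) = (⅓)/(-356) = (⅓)*(-1/356) = -1/1068 ≈ -0.00093633)
1/(C + g(795, 925)) = 1/(-1/1068 - 120) = 1/(-128161/1068) = -1068/128161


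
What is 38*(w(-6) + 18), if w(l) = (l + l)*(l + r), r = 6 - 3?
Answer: 2052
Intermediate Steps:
r = 3
w(l) = 2*l*(3 + l) (w(l) = (l + l)*(l + 3) = (2*l)*(3 + l) = 2*l*(3 + l))
38*(w(-6) + 18) = 38*(2*(-6)*(3 - 6) + 18) = 38*(2*(-6)*(-3) + 18) = 38*(36 + 18) = 38*54 = 2052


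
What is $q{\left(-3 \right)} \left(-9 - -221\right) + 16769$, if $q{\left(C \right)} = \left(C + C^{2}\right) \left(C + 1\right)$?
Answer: $14225$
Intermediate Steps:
$q{\left(C \right)} = \left(1 + C\right) \left(C + C^{2}\right)$ ($q{\left(C \right)} = \left(C + C^{2}\right) \left(1 + C\right) = \left(1 + C\right) \left(C + C^{2}\right)$)
$q{\left(-3 \right)} \left(-9 - -221\right) + 16769 = - 3 \left(1 + \left(-3\right)^{2} + 2 \left(-3\right)\right) \left(-9 - -221\right) + 16769 = - 3 \left(1 + 9 - 6\right) \left(-9 + 221\right) + 16769 = \left(-3\right) 4 \cdot 212 + 16769 = \left(-12\right) 212 + 16769 = -2544 + 16769 = 14225$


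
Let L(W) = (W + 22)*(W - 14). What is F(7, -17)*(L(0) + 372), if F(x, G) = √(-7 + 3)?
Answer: 128*I ≈ 128.0*I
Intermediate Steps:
L(W) = (-14 + W)*(22 + W) (L(W) = (22 + W)*(-14 + W) = (-14 + W)*(22 + W))
F(x, G) = 2*I (F(x, G) = √(-4) = 2*I)
F(7, -17)*(L(0) + 372) = (2*I)*((-308 + 0² + 8*0) + 372) = (2*I)*((-308 + 0 + 0) + 372) = (2*I)*(-308 + 372) = (2*I)*64 = 128*I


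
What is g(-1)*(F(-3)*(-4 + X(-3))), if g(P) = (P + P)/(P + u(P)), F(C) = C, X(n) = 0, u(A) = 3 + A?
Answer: -24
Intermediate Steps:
g(P) = 2*P/(3 + 2*P) (g(P) = (P + P)/(P + (3 + P)) = (2*P)/(3 + 2*P) = 2*P/(3 + 2*P))
g(-1)*(F(-3)*(-4 + X(-3))) = (2*(-1)/(3 + 2*(-1)))*(-3*(-4 + 0)) = (2*(-1)/(3 - 2))*(-3*(-4)) = (2*(-1)/1)*12 = (2*(-1)*1)*12 = -2*12 = -24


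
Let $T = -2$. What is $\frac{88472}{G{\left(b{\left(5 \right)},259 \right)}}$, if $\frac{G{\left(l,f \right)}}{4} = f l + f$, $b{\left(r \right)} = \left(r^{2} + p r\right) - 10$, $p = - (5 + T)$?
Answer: $\frac{22118}{259} \approx 85.398$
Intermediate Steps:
$p = -3$ ($p = - (5 - 2) = \left(-1\right) 3 = -3$)
$b{\left(r \right)} = -10 + r^{2} - 3 r$ ($b{\left(r \right)} = \left(r^{2} - 3 r\right) - 10 = -10 + r^{2} - 3 r$)
$G{\left(l,f \right)} = 4 f + 4 f l$ ($G{\left(l,f \right)} = 4 \left(f l + f\right) = 4 \left(f + f l\right) = 4 f + 4 f l$)
$\frac{88472}{G{\left(b{\left(5 \right)},259 \right)}} = \frac{88472}{4 \cdot 259 \left(1 - \left(25 - 25\right)\right)} = \frac{88472}{4 \cdot 259 \left(1 - 0\right)} = \frac{88472}{4 \cdot 259 \left(1 + 0\right)} = \frac{88472}{4 \cdot 259 \cdot 1} = \frac{88472}{1036} = 88472 \cdot \frac{1}{1036} = \frac{22118}{259}$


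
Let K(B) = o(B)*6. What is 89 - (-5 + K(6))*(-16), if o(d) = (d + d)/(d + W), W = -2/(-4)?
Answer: 2421/13 ≈ 186.23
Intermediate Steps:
W = 1/2 (W = -2*(-1/4) = 1/2 ≈ 0.50000)
o(d) = 2*d/(1/2 + d) (o(d) = (d + d)/(d + 1/2) = (2*d)/(1/2 + d) = 2*d/(1/2 + d))
K(B) = 24*B/(1 + 2*B) (K(B) = (4*B/(1 + 2*B))*6 = 24*B/(1 + 2*B))
89 - (-5 + K(6))*(-16) = 89 - (-5 + 24*6/(1 + 2*6))*(-16) = 89 - (-5 + 24*6/(1 + 12))*(-16) = 89 - (-5 + 24*6/13)*(-16) = 89 - (-5 + 24*6*(1/13))*(-16) = 89 - (-5 + 144/13)*(-16) = 89 - 79*(-16)/13 = 89 - 1*(-1264/13) = 89 + 1264/13 = 2421/13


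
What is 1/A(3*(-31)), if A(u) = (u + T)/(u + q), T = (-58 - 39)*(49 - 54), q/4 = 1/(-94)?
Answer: -4373/18424 ≈ -0.23735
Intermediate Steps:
q = -2/47 (q = 4/(-94) = 4*(-1/94) = -2/47 ≈ -0.042553)
T = 485 (T = -97*(-5) = 485)
A(u) = (485 + u)/(-2/47 + u) (A(u) = (u + 485)/(u - 2/47) = (485 + u)/(-2/47 + u))
1/A(3*(-31)) = 1/(47*(485 + 3*(-31))/(-2 + 47*(3*(-31)))) = 1/(47*(485 - 93)/(-2 + 47*(-93))) = 1/(47*392/(-2 - 4371)) = 1/(47*392/(-4373)) = 1/(47*(-1/4373)*392) = 1/(-18424/4373) = -4373/18424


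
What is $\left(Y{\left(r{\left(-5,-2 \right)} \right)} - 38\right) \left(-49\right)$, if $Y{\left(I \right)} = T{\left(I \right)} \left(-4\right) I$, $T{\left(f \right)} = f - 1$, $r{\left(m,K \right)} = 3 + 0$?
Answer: $3038$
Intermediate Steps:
$r{\left(m,K \right)} = 3$
$T{\left(f \right)} = -1 + f$
$Y{\left(I \right)} = I \left(4 - 4 I\right)$ ($Y{\left(I \right)} = \left(-1 + I\right) \left(-4\right) I = \left(4 - 4 I\right) I = I \left(4 - 4 I\right)$)
$\left(Y{\left(r{\left(-5,-2 \right)} \right)} - 38\right) \left(-49\right) = \left(4 \cdot 3 \left(1 - 3\right) - 38\right) \left(-49\right) = \left(4 \cdot 3 \left(-2\right) - 38\right) \left(-49\right) = \left(-24 - 38\right) \left(-49\right) = \left(-62\right) \left(-49\right) = 3038$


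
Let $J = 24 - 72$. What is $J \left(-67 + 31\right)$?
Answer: $1728$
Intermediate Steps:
$J = -48$
$J \left(-67 + 31\right) = - 48 \left(-67 + 31\right) = \left(-48\right) \left(-36\right) = 1728$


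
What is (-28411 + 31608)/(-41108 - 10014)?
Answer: -3197/51122 ≈ -0.062537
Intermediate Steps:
(-28411 + 31608)/(-41108 - 10014) = 3197/(-51122) = 3197*(-1/51122) = -3197/51122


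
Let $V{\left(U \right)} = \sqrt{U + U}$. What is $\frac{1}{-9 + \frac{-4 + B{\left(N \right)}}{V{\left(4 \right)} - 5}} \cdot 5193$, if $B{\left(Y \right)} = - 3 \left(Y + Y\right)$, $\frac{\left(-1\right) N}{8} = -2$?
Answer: $\frac{1801971}{2377} - \frac{1038600 \sqrt{2}}{2377} \approx 140.16$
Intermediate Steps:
$N = 16$ ($N = \left(-8\right) \left(-2\right) = 16$)
$B{\left(Y \right)} = - 6 Y$ ($B{\left(Y \right)} = - 3 \cdot 2 Y = - 6 Y$)
$V{\left(U \right)} = \sqrt{2} \sqrt{U}$ ($V{\left(U \right)} = \sqrt{2 U} = \sqrt{2} \sqrt{U}$)
$\frac{1}{-9 + \frac{-4 + B{\left(N \right)}}{V{\left(4 \right)} - 5}} \cdot 5193 = \frac{1}{-9 + \frac{-4 - 96}{\sqrt{2} \sqrt{4} - 5}} \cdot 5193 = \frac{1}{-9 + \frac{-4 - 96}{\sqrt{2} \cdot 2 - 5}} \cdot 5193 = \frac{1}{-9 - \frac{100}{2 \sqrt{2} - 5}} \cdot 5193 = \frac{1}{-9 - \frac{100}{-5 + 2 \sqrt{2}}} \cdot 5193 = \frac{5193}{-9 - \frac{100}{-5 + 2 \sqrt{2}}}$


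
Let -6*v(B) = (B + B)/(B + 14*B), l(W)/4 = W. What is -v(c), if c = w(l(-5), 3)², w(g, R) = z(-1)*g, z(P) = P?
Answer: 1/45 ≈ 0.022222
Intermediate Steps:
l(W) = 4*W
w(g, R) = -g
c = 400 (c = (-4*(-5))² = (-1*(-20))² = 20² = 400)
v(B) = -1/45 (v(B) = -(B + B)/(6*(B + 14*B)) = -2*B/(6*(15*B)) = -2*B*1/(15*B)/6 = -⅙*2/15 = -1/45)
-v(c) = -1*(-1/45) = 1/45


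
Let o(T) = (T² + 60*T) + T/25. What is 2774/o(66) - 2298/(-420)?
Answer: 42252739/7278810 ≈ 5.8049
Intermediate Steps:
o(T) = T² + 1501*T/25 (o(T) = (T² + 60*T) + T*(1/25) = (T² + 60*T) + T/25 = T² + 1501*T/25)
2774/o(66) - 2298/(-420) = 2774/(((1/25)*66*(1501 + 25*66))) - 2298/(-420) = 2774/(((1/25)*66*(1501 + 1650))) - 2298*(-1/420) = 2774/(((1/25)*66*3151)) + 383/70 = 2774/(207966/25) + 383/70 = 2774*(25/207966) + 383/70 = 34675/103983 + 383/70 = 42252739/7278810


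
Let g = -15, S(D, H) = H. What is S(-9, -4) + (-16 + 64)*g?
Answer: -724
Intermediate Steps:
S(-9, -4) + (-16 + 64)*g = -4 + (-16 + 64)*(-15) = -4 + 48*(-15) = -4 - 720 = -724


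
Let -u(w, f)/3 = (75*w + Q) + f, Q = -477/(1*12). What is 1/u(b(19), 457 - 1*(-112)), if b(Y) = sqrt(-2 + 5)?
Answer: -8468/12635067 + 400*sqrt(3)/4211689 ≈ -0.00050570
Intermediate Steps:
b(Y) = sqrt(3)
Q = -159/4 (Q = -477/12 = -477*1/12 = -159/4 ≈ -39.750)
u(w, f) = 477/4 - 225*w - 3*f (u(w, f) = -3*((75*w - 159/4) + f) = -3*((-159/4 + 75*w) + f) = -3*(-159/4 + f + 75*w) = 477/4 - 225*w - 3*f)
1/u(b(19), 457 - 1*(-112)) = 1/(477/4 - 225*sqrt(3) - 3*(457 - 1*(-112))) = 1/(477/4 - 225*sqrt(3) - 3*(457 + 112)) = 1/(477/4 - 225*sqrt(3) - 3*569) = 1/(477/4 - 225*sqrt(3) - 1707) = 1/(-6351/4 - 225*sqrt(3))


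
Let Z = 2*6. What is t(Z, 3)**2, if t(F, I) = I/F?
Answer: 1/16 ≈ 0.062500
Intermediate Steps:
Z = 12
t(Z, 3)**2 = (3/12)**2 = (3*(1/12))**2 = (1/4)**2 = 1/16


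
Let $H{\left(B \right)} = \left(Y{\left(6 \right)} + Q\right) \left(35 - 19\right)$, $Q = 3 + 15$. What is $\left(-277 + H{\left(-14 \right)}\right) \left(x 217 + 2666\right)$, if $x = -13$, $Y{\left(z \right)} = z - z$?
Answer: $-1705$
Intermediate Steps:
$Y{\left(z \right)} = 0$
$Q = 18$
$H{\left(B \right)} = 288$ ($H{\left(B \right)} = \left(0 + 18\right) \left(35 - 19\right) = 18 \cdot 16 = 288$)
$\left(-277 + H{\left(-14 \right)}\right) \left(x 217 + 2666\right) = \left(-277 + 288\right) \left(\left(-13\right) 217 + 2666\right) = 11 \left(-2821 + 2666\right) = 11 \left(-155\right) = -1705$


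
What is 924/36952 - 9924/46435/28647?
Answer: 102396645961/4096201394970 ≈ 0.024998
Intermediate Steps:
924/36952 - 9924/46435/28647 = 924*(1/36952) - 9924*1/46435*(1/28647) = 231/9238 - 9924/46435*1/28647 = 231/9238 - 3308/443407815 = 102396645961/4096201394970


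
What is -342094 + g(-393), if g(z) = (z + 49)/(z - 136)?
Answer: -180967382/529 ≈ -3.4209e+5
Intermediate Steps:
g(z) = (49 + z)/(-136 + z)
-342094 + g(-393) = -342094 + (49 - 393)/(-136 - 393) = -342094 - 344/(-529) = -342094 - 1/529*(-344) = -342094 + 344/529 = -180967382/529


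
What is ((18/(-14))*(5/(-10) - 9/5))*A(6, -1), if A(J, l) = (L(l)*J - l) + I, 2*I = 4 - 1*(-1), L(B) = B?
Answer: -207/28 ≈ -7.3929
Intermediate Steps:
I = 5/2 (I = (4 - 1*(-1))/2 = (4 + 1)/2 = (1/2)*5 = 5/2 ≈ 2.5000)
A(J, l) = 5/2 - l + J*l (A(J, l) = (l*J - l) + 5/2 = (J*l - l) + 5/2 = (-l + J*l) + 5/2 = 5/2 - l + J*l)
((18/(-14))*(5/(-10) - 9/5))*A(6, -1) = ((18/(-14))*(5/(-10) - 9/5))*(5/2 - 1*(-1) + 6*(-1)) = ((18*(-1/14))*(5*(-1/10) - 9*1/5))*(5/2 + 1 - 6) = -9*(-1/2 - 9/5)/7*(-5/2) = -9/7*(-23/10)*(-5/2) = (207/70)*(-5/2) = -207/28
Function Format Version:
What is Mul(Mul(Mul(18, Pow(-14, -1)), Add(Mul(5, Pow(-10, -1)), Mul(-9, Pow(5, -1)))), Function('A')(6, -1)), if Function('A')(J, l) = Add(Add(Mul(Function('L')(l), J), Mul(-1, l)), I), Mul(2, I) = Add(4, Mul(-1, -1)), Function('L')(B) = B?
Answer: Rational(-207, 28) ≈ -7.3929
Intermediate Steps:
I = Rational(5, 2) (I = Mul(Rational(1, 2), Add(4, Mul(-1, -1))) = Mul(Rational(1, 2), Add(4, 1)) = Mul(Rational(1, 2), 5) = Rational(5, 2) ≈ 2.5000)
Function('A')(J, l) = Add(Rational(5, 2), Mul(-1, l), Mul(J, l)) (Function('A')(J, l) = Add(Add(Mul(l, J), Mul(-1, l)), Rational(5, 2)) = Add(Add(Mul(J, l), Mul(-1, l)), Rational(5, 2)) = Add(Add(Mul(-1, l), Mul(J, l)), Rational(5, 2)) = Add(Rational(5, 2), Mul(-1, l), Mul(J, l)))
Mul(Mul(Mul(18, Pow(-14, -1)), Add(Mul(5, Pow(-10, -1)), Mul(-9, Pow(5, -1)))), Function('A')(6, -1)) = Mul(Mul(Mul(18, Pow(-14, -1)), Add(Mul(5, Pow(-10, -1)), Mul(-9, Pow(5, -1)))), Add(Rational(5, 2), Mul(-1, -1), Mul(6, -1))) = Mul(Mul(Mul(18, Rational(-1, 14)), Add(Mul(5, Rational(-1, 10)), Mul(-9, Rational(1, 5)))), Add(Rational(5, 2), 1, -6)) = Mul(Mul(Rational(-9, 7), Add(Rational(-1, 2), Rational(-9, 5))), Rational(-5, 2)) = Mul(Mul(Rational(-9, 7), Rational(-23, 10)), Rational(-5, 2)) = Mul(Rational(207, 70), Rational(-5, 2)) = Rational(-207, 28)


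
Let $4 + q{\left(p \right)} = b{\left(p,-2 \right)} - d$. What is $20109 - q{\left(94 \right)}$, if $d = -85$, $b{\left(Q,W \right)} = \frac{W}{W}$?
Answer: $20027$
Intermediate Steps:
$b{\left(Q,W \right)} = 1$
$q{\left(p \right)} = 82$ ($q{\left(p \right)} = -4 + \left(1 - -85\right) = -4 + \left(1 + 85\right) = -4 + 86 = 82$)
$20109 - q{\left(94 \right)} = 20109 - 82 = 20027$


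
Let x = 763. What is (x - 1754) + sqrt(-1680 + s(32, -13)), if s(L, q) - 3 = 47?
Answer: -991 + I*sqrt(1630) ≈ -991.0 + 40.373*I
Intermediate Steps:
s(L, q) = 50 (s(L, q) = 3 + 47 = 50)
(x - 1754) + sqrt(-1680 + s(32, -13)) = (763 - 1754) + sqrt(-1680 + 50) = -991 + sqrt(-1630) = -991 + I*sqrt(1630)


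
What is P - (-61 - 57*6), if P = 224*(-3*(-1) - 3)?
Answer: 403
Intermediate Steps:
P = 0 (P = 224*(3 - 3) = 224*0 = 0)
P - (-61 - 57*6) = 0 - (-61 - 57*6) = 0 - (-61 - 342) = 0 - 1*(-403) = 0 + 403 = 403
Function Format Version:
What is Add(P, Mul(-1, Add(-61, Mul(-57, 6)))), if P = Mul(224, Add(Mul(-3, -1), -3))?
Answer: 403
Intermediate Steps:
P = 0 (P = Mul(224, Add(3, -3)) = Mul(224, 0) = 0)
Add(P, Mul(-1, Add(-61, Mul(-57, 6)))) = Add(0, Mul(-1, Add(-61, Mul(-57, 6)))) = Add(0, Mul(-1, Add(-61, -342))) = Add(0, Mul(-1, -403)) = Add(0, 403) = 403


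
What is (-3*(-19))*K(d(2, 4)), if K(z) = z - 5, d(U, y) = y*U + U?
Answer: 285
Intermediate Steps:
d(U, y) = U + U*y (d(U, y) = U*y + U = U + U*y)
K(z) = -5 + z
(-3*(-19))*K(d(2, 4)) = (-3*(-19))*(-5 + 2*(1 + 4)) = 57*(-5 + 2*5) = 57*(-5 + 10) = 57*5 = 285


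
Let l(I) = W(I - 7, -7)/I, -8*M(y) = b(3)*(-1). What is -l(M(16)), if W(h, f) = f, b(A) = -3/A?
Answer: -56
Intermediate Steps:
M(y) = -1/8 (M(y) = -(-3/3)*(-1)/8 = -(-3*1/3)*(-1)/8 = -(-1)*(-1)/8 = -1/8*1 = -1/8)
l(I) = -7/I
-l(M(16)) = -(-7)/(-1/8) = -(-7)*(-8) = -1*56 = -56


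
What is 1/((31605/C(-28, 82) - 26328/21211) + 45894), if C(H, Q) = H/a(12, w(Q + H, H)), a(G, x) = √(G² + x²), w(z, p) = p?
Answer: 1147080635087/23090258847046477 + 677109314105*√58/138541553082278862 ≈ 8.6899e-5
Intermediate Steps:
C(H, Q) = H/√(144 + H²) (C(H, Q) = H/(√(12² + H²)) = H/(√(144 + H²)) = H/√(144 + H²))
1/((31605/C(-28, 82) - 26328/21211) + 45894) = 1/((31605/((-28/√(144 + (-28)²))) - 26328/21211) + 45894) = 1/((31605/((-28/√(144 + 784))) - 26328*1/21211) + 45894) = 1/((31605/((-7*√58/58)) - 26328/21211) + 45894) = 1/((31605*(-√58/7) - 26328/21211) + 45894) = 1/((-4515*√58 - 26328/21211) + 45894) = 1/((-26328/21211 - 4515*√58) + 45894) = 1/(973431306/21211 - 4515*√58)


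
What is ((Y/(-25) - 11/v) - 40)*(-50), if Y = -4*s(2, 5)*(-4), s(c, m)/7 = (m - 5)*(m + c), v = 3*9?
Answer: 54550/27 ≈ 2020.4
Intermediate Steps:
v = 27
s(c, m) = 7*(-5 + m)*(c + m) (s(c, m) = 7*((m - 5)*(m + c)) = 7*((-5 + m)*(c + m)) = 7*(-5 + m)*(c + m))
Y = 0 (Y = -4*(-35*2 - 35*5 + 7*5² + 7*2*5)*(-4) = -4*(-70 - 175 + 7*25 + 70)*(-4) = -4*(-70 - 175 + 175 + 70)*(-4) = -4*0*(-4) = 0*(-4) = 0)
((Y/(-25) - 11/v) - 40)*(-50) = ((0/(-25) - 11/27) - 40)*(-50) = ((0*(-1/25) - 11*1/27) - 40)*(-50) = ((0 - 11/27) - 40)*(-50) = (-11/27 - 40)*(-50) = -1091/27*(-50) = 54550/27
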